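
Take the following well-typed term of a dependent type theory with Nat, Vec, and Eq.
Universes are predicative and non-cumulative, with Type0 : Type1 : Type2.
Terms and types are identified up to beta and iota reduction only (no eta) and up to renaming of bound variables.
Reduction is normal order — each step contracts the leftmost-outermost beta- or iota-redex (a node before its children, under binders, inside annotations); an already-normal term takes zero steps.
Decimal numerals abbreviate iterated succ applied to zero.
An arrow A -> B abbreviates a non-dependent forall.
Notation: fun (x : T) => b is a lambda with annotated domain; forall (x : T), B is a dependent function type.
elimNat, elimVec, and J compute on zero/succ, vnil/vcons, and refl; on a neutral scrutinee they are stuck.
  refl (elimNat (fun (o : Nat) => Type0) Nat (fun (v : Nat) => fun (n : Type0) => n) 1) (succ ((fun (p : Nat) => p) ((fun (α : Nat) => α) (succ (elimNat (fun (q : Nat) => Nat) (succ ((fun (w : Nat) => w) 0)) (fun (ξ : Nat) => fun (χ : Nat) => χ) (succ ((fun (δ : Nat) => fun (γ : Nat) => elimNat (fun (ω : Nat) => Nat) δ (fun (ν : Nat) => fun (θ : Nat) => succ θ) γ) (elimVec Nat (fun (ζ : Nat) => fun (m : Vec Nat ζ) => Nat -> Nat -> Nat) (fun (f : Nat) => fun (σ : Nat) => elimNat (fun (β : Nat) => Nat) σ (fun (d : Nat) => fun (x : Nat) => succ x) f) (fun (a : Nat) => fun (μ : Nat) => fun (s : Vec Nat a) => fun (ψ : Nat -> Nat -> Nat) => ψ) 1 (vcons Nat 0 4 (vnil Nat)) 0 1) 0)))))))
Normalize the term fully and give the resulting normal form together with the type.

resulting normal form:
  refl Nat 3
the term's type:
  Eq Nat 3 3


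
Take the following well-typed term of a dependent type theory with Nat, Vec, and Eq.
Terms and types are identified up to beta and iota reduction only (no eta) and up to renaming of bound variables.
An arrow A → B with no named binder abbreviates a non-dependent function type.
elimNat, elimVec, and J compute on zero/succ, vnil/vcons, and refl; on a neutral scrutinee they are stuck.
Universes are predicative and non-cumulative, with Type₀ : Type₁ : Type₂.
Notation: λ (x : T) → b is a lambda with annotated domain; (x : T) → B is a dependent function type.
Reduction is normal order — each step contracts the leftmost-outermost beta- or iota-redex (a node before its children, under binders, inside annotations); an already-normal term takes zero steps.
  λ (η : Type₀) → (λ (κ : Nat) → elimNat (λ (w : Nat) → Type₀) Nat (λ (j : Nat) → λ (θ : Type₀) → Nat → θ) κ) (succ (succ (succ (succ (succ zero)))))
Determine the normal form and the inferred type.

reduced normal form:
  λ (η : Type₀) → Nat → Nat → Nat → Nat → Nat → Nat
inferred type:
  Type₀ → Type₀


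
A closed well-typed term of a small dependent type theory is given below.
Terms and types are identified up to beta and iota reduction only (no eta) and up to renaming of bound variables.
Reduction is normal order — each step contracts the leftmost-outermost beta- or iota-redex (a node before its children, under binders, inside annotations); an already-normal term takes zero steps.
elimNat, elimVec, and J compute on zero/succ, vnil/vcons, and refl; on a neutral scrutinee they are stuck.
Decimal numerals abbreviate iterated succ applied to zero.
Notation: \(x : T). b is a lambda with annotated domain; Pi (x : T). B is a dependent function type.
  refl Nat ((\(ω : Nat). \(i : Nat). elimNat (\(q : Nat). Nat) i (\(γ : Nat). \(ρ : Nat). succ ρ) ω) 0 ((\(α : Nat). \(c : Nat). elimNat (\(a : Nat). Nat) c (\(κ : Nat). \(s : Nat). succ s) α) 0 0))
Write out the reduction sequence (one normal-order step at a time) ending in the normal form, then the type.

normal-order reduction:
  refl Nat ((\(ω : Nat). \(i : Nat). elimNat (\(q : Nat). Nat) i (\(γ : Nat). \(ρ : Nat). succ ρ) ω) 0 ((\(α : Nat). \(c : Nat). elimNat (\(a : Nat). Nat) c (\(κ : Nat). \(s : Nat). succ s) α) 0 0))
  ~> refl Nat ((\(ω : Nat). elimNat (\(i : Nat). Nat) ω (\(q : Nat). \(γ : Nat). succ γ) 0) ((\(ρ : Nat). \(α : Nat). elimNat (\(c : Nat). Nat) α (\(a : Nat). \(κ : Nat). succ κ) ρ) 0 0))
  ~> refl Nat (elimNat (\(ω : Nat). Nat) ((\(i : Nat). \(q : Nat). elimNat (\(γ : Nat). Nat) q (\(ρ : Nat). \(α : Nat). succ α) i) 0 0) (\(c : Nat). \(a : Nat). succ a) 0)
  ~> refl Nat ((\(ω : Nat). \(i : Nat). elimNat (\(q : Nat). Nat) i (\(γ : Nat). \(ρ : Nat). succ ρ) ω) 0 0)
  ~> refl Nat ((\(ω : Nat). elimNat (\(i : Nat). Nat) ω (\(q : Nat). \(γ : Nat). succ γ) 0) 0)
  ~> refl Nat (elimNat (\(ω : Nat). Nat) 0 (\(i : Nat). \(q : Nat). succ q) 0)
  ~> refl Nat 0
type:
  Eq Nat 0 0


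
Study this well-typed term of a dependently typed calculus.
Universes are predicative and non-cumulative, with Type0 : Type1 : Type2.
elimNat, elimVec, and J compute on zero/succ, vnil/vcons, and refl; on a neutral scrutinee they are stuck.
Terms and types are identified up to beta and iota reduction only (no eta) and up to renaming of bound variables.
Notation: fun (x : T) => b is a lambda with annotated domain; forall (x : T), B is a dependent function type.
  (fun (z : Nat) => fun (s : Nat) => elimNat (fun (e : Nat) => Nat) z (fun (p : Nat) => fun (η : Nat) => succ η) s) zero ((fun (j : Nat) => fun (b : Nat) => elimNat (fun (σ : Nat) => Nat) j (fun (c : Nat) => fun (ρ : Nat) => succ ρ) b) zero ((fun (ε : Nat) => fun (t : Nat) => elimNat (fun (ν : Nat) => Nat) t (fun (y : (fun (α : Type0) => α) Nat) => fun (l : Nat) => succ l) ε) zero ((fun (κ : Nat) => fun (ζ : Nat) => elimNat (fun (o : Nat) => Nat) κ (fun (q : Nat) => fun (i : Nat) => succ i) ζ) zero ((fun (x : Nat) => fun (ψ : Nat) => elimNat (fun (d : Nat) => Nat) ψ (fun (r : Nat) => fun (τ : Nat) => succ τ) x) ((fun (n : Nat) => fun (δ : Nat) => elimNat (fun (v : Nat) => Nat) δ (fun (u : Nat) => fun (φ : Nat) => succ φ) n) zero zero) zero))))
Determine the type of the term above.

type:
  Nat


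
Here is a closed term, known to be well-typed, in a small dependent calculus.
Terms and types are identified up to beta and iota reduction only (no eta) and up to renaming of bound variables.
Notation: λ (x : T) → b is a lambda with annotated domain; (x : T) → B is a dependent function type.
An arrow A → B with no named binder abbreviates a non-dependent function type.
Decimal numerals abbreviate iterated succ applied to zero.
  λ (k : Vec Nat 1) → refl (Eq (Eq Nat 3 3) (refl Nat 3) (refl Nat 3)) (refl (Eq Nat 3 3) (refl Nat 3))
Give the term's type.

inferred type:
  Vec Nat 1 → Eq (Eq (Eq Nat 3 3) (refl Nat 3) (refl Nat 3)) (refl (Eq Nat 3 3) (refl Nat 3)) (refl (Eq Nat 3 3) (refl Nat 3))


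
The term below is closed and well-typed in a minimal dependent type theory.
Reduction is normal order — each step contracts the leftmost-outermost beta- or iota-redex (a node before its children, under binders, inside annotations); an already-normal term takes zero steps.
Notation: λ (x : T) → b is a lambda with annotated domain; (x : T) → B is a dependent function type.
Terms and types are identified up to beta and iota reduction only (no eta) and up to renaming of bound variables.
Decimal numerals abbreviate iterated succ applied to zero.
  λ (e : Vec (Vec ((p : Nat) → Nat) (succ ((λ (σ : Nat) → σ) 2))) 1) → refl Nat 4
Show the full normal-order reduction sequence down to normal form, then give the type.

normal-order reduction:
  λ (e : Vec (Vec ((p : Nat) → Nat) (succ ((λ (σ : Nat) → σ) 2))) 1) → refl Nat 4
  ~> λ (e : Vec (Vec ((p : Nat) → Nat) 3) 1) → refl Nat 4
inferred type:
  (e : Vec (Vec ((p : Nat) → Nat) 3) 1) → Eq Nat 4 4


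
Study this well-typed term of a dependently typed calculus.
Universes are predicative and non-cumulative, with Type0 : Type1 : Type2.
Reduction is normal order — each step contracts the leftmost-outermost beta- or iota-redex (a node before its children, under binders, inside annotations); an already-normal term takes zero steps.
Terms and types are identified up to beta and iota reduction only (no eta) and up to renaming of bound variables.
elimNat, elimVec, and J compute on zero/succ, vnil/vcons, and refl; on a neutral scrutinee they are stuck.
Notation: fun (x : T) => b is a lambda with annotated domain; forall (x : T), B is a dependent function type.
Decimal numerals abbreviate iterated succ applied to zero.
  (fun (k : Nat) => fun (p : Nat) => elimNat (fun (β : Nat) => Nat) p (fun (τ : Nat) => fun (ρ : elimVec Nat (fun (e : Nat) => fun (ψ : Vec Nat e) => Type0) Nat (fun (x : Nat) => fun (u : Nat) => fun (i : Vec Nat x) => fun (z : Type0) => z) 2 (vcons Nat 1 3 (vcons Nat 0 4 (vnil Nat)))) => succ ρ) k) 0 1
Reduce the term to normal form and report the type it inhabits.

reduced normal form:
  1
the term's type:
  Nat


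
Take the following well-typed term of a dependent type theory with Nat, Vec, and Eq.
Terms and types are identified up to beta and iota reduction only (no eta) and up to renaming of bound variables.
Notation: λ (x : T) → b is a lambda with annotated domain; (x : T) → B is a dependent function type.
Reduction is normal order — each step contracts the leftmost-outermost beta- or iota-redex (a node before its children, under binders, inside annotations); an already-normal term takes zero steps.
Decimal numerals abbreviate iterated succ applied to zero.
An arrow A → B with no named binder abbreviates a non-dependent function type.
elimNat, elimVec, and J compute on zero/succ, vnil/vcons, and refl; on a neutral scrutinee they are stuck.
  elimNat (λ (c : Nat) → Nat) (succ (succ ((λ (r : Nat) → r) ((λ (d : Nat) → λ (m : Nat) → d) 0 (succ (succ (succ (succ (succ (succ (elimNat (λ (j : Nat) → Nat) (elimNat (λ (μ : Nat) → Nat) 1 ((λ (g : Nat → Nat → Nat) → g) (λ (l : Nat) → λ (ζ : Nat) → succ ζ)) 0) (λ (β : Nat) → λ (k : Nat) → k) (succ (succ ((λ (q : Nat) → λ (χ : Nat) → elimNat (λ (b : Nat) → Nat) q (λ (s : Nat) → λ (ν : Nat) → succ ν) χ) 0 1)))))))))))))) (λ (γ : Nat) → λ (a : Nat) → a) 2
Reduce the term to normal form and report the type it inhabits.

normal form:
  2
the term's type:
  Nat


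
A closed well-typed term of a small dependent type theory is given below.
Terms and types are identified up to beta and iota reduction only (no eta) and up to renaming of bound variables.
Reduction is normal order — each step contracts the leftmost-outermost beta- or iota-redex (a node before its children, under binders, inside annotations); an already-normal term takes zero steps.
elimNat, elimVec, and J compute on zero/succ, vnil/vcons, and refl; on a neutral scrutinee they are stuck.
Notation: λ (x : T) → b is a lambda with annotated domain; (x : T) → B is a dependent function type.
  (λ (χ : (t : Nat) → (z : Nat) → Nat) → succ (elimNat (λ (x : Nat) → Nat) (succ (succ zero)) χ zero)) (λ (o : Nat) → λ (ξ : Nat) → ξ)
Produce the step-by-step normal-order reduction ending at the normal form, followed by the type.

normal-order reduction sequence:
  (λ (χ : (t : Nat) → (z : Nat) → Nat) → succ (elimNat (λ (x : Nat) → Nat) (succ (succ zero)) χ zero)) (λ (o : Nat) → λ (ξ : Nat) → ξ)
  ~> succ (elimNat (λ (χ : Nat) → Nat) (succ (succ zero)) (λ (t : Nat) → λ (z : Nat) → z) zero)
  ~> succ (succ (succ zero))
inferred type:
  Nat


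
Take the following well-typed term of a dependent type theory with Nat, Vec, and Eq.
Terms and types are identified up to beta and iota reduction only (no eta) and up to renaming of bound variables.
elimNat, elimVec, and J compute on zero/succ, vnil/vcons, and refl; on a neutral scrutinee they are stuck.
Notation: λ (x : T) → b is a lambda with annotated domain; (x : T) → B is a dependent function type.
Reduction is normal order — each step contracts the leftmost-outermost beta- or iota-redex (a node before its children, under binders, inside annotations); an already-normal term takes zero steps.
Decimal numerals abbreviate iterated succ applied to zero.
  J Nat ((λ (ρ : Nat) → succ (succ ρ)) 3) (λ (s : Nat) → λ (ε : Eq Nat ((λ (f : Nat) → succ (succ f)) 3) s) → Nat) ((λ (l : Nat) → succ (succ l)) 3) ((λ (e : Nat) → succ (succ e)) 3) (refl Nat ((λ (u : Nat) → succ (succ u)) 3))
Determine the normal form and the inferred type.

normal form:
  5
inferred type:
  Nat


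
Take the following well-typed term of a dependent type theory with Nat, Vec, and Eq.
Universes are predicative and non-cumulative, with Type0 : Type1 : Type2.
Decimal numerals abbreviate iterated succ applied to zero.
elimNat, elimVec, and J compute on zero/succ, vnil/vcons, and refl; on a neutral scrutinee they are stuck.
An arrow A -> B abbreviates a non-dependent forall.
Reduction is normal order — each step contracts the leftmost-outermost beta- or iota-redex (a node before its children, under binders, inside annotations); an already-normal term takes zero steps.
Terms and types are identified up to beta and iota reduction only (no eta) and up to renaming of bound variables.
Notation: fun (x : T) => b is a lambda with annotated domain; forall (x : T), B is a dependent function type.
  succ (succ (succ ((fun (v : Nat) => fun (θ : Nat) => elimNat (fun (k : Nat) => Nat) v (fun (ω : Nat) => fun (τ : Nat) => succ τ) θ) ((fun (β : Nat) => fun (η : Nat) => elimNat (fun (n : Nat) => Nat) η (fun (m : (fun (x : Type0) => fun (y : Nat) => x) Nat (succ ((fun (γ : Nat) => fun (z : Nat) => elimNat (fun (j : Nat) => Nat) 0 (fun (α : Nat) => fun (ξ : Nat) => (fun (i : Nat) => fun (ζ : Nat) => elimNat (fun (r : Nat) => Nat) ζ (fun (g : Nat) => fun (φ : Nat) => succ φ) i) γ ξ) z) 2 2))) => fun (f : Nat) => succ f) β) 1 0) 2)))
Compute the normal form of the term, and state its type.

resulting normal form:
  6
type:
  Nat
observation: reduction starts at a beta-redex, and 15 normal-order steps reach the normal form.


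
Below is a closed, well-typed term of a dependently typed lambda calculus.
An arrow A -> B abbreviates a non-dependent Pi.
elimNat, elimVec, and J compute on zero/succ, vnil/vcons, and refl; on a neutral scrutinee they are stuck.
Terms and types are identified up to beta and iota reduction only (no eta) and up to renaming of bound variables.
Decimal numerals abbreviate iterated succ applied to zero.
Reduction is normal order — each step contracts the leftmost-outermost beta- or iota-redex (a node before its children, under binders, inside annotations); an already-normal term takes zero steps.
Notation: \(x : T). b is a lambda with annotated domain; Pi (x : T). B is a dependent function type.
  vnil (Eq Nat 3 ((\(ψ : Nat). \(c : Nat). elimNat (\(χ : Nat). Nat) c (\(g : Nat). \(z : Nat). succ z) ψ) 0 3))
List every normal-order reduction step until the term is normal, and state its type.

normal-order reduction sequence:
  vnil (Eq Nat 3 ((\(ψ : Nat). \(c : Nat). elimNat (\(χ : Nat). Nat) c (\(g : Nat). \(z : Nat). succ z) ψ) 0 3))
  ~> vnil (Eq Nat 3 ((\(ψ : Nat). elimNat (\(c : Nat). Nat) ψ (\(χ : Nat). \(g : Nat). succ g) 0) 3))
  ~> vnil (Eq Nat 3 (elimNat (\(ψ : Nat). Nat) 3 (\(c : Nat). \(χ : Nat). succ χ) 0))
  ~> vnil (Eq Nat 3 3)
the term's type:
  Vec (Eq Nat 3 3) 0


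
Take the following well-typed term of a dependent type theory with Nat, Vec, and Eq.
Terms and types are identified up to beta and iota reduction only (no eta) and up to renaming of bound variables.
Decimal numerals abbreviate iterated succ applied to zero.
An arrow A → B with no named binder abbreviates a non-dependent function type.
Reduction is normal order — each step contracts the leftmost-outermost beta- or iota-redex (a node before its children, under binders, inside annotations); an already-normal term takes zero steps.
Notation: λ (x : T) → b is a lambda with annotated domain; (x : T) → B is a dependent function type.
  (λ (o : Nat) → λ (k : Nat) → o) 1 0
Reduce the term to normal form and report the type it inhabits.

reduced normal form:
  1
type:
  Nat
observation: reduction starts at a beta-redex, and 2 normal-order steps reach the normal form.


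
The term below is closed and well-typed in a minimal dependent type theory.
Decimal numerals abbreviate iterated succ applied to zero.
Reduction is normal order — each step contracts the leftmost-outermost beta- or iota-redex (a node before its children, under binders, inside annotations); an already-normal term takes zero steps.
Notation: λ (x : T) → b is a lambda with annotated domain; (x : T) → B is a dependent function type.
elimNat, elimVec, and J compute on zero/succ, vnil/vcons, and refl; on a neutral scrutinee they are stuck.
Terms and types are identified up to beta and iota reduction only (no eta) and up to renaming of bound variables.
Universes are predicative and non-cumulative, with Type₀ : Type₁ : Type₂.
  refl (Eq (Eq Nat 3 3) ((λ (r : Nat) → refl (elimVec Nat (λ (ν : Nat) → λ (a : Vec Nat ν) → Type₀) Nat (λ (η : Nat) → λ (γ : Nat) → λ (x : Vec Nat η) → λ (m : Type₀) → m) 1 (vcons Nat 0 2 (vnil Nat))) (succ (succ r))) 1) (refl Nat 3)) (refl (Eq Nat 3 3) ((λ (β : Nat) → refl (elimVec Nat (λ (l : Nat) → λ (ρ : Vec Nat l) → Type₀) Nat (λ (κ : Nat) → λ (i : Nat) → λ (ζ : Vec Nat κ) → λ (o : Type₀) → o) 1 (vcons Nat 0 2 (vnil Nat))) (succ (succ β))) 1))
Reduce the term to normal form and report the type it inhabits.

normal form:
  refl (Eq (Eq Nat 3 3) (refl Nat 3) (refl Nat 3)) (refl (Eq Nat 3 3) (refl Nat 3))
type:
  Eq (Eq (Eq Nat 3 3) (refl Nat 3) (refl Nat 3)) (refl (Eq Nat 3 3) (refl Nat 3)) (refl (Eq Nat 3 3) (refl Nat 3))
observation: normalization takes exactly 14 steps under the normal-order strategy.


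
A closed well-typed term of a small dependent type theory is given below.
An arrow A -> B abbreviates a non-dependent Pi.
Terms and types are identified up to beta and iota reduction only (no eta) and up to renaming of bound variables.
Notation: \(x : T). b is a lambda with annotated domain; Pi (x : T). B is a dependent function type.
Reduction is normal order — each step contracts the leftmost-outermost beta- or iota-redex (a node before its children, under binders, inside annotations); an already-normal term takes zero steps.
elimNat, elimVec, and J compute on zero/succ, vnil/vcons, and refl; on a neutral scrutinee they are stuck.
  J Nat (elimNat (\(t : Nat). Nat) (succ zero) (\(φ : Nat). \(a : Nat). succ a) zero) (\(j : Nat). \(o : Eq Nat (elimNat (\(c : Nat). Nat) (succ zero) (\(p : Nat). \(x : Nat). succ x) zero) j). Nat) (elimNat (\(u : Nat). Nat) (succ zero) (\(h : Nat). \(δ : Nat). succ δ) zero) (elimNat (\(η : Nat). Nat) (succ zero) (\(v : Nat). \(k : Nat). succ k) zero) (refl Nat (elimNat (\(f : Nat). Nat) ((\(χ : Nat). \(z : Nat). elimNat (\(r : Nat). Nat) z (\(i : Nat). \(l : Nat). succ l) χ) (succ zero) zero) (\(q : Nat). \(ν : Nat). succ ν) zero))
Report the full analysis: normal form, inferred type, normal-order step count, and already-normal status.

normal form:
  succ zero
inferred type:
  Nat
steps to reach normal form (normal order): 2
term was already normal: no
first redex: a J iota-redex


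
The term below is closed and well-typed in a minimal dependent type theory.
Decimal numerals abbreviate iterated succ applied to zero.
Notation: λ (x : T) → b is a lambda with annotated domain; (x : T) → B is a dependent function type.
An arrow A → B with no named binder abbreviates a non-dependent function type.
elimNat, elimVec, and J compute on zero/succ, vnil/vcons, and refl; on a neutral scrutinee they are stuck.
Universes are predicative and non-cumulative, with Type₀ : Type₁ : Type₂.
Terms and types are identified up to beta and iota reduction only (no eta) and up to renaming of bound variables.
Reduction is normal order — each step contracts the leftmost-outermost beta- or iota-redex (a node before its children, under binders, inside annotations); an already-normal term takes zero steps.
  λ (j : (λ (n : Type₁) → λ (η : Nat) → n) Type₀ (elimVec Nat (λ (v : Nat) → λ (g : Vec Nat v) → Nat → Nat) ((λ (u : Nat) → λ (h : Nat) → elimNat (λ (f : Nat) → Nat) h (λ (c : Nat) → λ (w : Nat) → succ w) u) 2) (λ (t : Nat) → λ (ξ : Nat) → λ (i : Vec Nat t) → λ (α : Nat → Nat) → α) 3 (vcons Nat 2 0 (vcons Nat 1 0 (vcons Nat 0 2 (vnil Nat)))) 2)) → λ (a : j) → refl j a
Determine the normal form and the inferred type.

normal form:
  λ (j : Type₀) → λ (n : j) → refl j n
the term's type:
  (j : Type₀) → (n : j) → Eq j n n


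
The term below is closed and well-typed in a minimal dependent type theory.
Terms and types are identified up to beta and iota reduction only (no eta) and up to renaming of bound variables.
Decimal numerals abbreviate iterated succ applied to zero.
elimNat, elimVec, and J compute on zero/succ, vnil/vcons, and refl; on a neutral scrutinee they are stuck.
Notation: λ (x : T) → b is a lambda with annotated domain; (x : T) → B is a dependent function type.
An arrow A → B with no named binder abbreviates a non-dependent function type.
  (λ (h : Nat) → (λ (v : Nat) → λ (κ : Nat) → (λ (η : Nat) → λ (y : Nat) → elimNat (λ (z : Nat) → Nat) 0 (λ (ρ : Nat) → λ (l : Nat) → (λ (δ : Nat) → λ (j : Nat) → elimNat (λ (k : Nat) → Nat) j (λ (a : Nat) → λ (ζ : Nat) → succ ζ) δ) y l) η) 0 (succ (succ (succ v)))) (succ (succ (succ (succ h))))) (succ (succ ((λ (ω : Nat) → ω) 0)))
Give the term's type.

type:
  Nat → Nat


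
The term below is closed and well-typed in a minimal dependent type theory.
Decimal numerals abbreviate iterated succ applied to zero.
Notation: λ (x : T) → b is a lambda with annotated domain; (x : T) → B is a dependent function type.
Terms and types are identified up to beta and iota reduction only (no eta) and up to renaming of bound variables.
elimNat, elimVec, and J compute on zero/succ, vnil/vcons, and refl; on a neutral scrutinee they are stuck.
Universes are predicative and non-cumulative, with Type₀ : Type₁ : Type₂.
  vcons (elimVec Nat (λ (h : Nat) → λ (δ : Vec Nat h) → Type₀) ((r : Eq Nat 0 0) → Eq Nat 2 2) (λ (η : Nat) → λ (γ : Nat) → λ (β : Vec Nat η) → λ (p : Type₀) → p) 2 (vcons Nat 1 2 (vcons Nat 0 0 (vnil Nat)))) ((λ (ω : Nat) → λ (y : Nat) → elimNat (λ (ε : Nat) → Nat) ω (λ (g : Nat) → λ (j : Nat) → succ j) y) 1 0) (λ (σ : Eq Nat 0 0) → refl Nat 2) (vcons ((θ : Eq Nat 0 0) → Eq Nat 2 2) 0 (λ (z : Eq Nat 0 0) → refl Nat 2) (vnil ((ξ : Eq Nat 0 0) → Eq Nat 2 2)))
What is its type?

inferred type:
  Vec ((h : Eq Nat 0 0) → Eq Nat 2 2) 2


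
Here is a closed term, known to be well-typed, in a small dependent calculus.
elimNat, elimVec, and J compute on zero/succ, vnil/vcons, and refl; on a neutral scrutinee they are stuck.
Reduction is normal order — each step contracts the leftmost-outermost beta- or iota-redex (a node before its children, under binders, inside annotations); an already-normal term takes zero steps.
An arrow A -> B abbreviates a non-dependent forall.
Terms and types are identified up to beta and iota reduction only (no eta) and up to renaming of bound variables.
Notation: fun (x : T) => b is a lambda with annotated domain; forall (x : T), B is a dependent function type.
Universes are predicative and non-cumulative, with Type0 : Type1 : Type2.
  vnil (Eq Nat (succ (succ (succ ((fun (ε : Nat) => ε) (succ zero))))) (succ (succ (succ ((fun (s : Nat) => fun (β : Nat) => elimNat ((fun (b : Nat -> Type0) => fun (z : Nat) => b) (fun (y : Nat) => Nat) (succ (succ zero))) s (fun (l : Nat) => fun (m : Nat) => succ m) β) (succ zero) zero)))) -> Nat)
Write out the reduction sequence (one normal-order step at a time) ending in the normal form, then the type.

normal-order reduction:
  vnil (Eq Nat (succ (succ (succ ((fun (ε : Nat) => ε) (succ zero))))) (succ (succ (succ ((fun (s : Nat) => fun (β : Nat) => elimNat ((fun (b : Nat -> Type0) => fun (z : Nat) => b) (fun (y : Nat) => Nat) (succ (succ zero))) s (fun (l : Nat) => fun (m : Nat) => succ m) β) (succ zero) zero)))) -> Nat)
  ~> vnil (Eq Nat (succ (succ (succ (succ zero)))) (succ (succ (succ ((fun (ε : Nat) => fun (s : Nat) => elimNat ((fun (β : Nat -> Type0) => fun (b : Nat) => β) (fun (z : Nat) => Nat) (succ (succ zero))) ε (fun (y : Nat) => fun (l : Nat) => succ l) s) (succ zero) zero)))) -> Nat)
  ~> vnil (Eq Nat (succ (succ (succ (succ zero)))) (succ (succ (succ ((fun (ε : Nat) => elimNat ((fun (s : Nat -> Type0) => fun (β : Nat) => s) (fun (b : Nat) => Nat) (succ (succ zero))) (succ zero) (fun (z : Nat) => fun (y : Nat) => succ y) ε) zero)))) -> Nat)
  ~> vnil (Eq Nat (succ (succ (succ (succ zero)))) (succ (succ (succ (elimNat ((fun (ε : Nat -> Type0) => fun (s : Nat) => ε) (fun (β : Nat) => Nat) (succ (succ zero))) (succ zero) (fun (b : Nat) => fun (z : Nat) => succ z) zero)))) -> Nat)
  ~> vnil (Eq Nat (succ (succ (succ (succ zero)))) (succ (succ (succ (succ zero)))) -> Nat)
inferred type:
  Vec (Eq Nat (succ (succ (succ (succ zero)))) (succ (succ (succ (succ zero)))) -> Nat) zero


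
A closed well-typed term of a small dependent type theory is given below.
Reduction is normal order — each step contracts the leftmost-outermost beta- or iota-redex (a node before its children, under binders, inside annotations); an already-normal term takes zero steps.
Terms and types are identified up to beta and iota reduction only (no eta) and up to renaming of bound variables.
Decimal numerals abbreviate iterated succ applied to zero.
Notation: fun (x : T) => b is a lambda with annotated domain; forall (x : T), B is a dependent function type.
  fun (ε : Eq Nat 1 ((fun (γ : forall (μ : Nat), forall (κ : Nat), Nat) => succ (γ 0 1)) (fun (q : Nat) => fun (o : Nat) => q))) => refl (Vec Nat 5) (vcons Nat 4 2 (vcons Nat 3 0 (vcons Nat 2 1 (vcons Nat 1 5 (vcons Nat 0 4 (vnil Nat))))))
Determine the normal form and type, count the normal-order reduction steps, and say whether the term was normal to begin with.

normal form:
  fun (ε : Eq Nat 1 1) => refl (Vec Nat 5) (vcons Nat 4 2 (vcons Nat 3 0 (vcons Nat 2 1 (vcons Nat 1 5 (vcons Nat 0 4 (vnil Nat))))))
the term's type:
  forall (ε : Eq Nat 1 1), Eq (Vec Nat 5) (vcons Nat 4 2 (vcons Nat 3 0 (vcons Nat 2 1 (vcons Nat 1 5 (vcons Nat 0 4 (vnil Nat)))))) (vcons Nat 4 2 (vcons Nat 3 0 (vcons Nat 2 1 (vcons Nat 1 5 (vcons Nat 0 4 (vnil Nat))))))
normal-order step count: 3
started in normal form: no
first contracted redex: a beta-redex


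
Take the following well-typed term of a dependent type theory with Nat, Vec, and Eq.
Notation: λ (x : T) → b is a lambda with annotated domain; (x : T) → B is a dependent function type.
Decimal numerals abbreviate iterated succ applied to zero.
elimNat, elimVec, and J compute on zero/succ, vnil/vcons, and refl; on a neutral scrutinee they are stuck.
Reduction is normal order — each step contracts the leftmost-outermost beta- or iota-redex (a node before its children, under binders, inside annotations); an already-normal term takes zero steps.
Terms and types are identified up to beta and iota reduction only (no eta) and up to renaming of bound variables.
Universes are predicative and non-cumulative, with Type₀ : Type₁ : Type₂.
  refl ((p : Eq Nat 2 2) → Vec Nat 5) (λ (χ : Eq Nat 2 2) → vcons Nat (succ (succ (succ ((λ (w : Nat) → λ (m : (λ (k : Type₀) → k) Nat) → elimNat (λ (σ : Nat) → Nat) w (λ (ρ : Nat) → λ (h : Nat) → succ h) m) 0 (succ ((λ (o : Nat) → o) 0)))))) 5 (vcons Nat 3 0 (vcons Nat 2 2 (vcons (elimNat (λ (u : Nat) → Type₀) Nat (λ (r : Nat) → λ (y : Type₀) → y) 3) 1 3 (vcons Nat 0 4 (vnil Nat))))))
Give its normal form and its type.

resulting normal form:
  refl ((p : Eq Nat 2 2) → Vec Nat 5) (λ (χ : Eq Nat 2 2) → vcons Nat 4 5 (vcons Nat 3 0 (vcons Nat 2 2 (vcons Nat 1 3 (vcons Nat 0 4 (vnil Nat))))))
the term's type:
  Eq ((p : Eq Nat 2 2) → Vec Nat 5) (λ (χ : Eq Nat 2 2) → vcons Nat 4 5 (vcons Nat 3 0 (vcons Nat 2 2 (vcons Nat 1 3 (vcons Nat 0 4 (vnil Nat)))))) (λ (w : Eq Nat 2 2) → vcons Nat 4 5 (vcons Nat 3 0 (vcons Nat 2 2 (vcons Nat 1 3 (vcons Nat 0 4 (vnil Nat))))))


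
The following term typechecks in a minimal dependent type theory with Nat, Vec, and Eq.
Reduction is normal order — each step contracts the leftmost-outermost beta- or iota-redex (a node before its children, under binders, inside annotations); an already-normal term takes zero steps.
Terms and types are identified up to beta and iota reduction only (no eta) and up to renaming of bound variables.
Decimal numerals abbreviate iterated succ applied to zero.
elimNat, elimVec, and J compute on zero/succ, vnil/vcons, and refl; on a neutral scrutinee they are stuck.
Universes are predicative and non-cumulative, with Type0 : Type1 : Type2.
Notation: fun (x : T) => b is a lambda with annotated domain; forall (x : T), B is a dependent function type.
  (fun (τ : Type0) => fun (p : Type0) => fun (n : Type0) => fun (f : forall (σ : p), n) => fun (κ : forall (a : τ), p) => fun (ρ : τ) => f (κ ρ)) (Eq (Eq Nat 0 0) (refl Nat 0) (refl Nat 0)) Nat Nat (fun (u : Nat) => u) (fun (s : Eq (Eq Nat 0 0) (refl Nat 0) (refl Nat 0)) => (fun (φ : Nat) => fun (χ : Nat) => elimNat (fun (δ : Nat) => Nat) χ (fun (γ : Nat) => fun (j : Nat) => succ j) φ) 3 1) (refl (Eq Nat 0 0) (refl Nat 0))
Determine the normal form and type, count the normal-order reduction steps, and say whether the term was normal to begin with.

resulting normal form:
  4
inferred type:
  Nat
reduction steps (normal order): 20
started in normal form: no
first redex: a beta-redex


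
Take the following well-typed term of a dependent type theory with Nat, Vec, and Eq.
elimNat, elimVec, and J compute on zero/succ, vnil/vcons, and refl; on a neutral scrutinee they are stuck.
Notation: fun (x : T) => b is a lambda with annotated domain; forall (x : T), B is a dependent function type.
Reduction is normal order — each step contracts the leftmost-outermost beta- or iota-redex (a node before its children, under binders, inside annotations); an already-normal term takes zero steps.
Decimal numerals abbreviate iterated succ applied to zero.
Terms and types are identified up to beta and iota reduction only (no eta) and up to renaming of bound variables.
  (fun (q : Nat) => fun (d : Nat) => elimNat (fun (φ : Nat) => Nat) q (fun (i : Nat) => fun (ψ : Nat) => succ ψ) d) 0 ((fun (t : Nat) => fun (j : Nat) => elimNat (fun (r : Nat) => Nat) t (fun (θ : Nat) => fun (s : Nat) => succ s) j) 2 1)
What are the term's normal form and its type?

resulting normal form:
  3
type:
  Nat
observation: contracting a beta-redex first, the term normalizes in 18 steps.


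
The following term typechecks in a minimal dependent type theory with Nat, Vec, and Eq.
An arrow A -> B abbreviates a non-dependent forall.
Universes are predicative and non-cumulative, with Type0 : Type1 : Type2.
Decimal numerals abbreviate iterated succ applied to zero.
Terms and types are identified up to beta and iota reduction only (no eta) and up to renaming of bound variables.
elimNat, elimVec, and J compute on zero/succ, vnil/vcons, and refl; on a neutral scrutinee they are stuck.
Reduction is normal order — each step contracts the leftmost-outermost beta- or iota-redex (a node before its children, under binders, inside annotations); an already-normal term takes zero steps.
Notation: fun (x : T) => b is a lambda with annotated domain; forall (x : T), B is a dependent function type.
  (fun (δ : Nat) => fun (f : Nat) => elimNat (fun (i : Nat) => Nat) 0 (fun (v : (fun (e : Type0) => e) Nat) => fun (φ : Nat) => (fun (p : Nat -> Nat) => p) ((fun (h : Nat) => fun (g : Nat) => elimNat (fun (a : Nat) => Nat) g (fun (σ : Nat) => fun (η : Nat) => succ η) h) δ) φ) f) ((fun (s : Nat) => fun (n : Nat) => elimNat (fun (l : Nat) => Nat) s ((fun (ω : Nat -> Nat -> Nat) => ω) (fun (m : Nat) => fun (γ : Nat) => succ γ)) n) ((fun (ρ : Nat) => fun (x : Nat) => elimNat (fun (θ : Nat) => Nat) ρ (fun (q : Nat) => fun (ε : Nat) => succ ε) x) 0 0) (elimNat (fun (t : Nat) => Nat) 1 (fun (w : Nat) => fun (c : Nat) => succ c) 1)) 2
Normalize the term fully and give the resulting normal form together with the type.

reduced normal form:
  4
type:
  Nat
observation: normalization takes exactly 63 steps under the normal-order strategy.


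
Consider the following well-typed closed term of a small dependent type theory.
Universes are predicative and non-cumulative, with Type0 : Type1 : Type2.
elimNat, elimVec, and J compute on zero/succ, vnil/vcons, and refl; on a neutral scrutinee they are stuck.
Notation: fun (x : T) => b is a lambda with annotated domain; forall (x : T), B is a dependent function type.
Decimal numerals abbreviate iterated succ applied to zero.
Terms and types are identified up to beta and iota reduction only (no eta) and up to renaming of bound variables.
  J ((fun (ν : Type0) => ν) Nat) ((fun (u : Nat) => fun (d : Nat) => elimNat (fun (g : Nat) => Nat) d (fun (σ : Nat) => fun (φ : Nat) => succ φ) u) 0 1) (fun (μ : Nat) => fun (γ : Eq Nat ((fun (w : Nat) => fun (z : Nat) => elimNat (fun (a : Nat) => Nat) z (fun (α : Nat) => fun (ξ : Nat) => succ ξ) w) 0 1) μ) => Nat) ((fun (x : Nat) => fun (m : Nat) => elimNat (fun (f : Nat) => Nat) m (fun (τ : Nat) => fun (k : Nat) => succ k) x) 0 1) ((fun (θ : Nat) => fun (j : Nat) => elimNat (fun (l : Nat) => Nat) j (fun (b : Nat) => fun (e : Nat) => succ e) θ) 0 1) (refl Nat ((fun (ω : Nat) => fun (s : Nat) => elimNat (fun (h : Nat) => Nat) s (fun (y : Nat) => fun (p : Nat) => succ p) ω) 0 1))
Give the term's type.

type:
  Nat


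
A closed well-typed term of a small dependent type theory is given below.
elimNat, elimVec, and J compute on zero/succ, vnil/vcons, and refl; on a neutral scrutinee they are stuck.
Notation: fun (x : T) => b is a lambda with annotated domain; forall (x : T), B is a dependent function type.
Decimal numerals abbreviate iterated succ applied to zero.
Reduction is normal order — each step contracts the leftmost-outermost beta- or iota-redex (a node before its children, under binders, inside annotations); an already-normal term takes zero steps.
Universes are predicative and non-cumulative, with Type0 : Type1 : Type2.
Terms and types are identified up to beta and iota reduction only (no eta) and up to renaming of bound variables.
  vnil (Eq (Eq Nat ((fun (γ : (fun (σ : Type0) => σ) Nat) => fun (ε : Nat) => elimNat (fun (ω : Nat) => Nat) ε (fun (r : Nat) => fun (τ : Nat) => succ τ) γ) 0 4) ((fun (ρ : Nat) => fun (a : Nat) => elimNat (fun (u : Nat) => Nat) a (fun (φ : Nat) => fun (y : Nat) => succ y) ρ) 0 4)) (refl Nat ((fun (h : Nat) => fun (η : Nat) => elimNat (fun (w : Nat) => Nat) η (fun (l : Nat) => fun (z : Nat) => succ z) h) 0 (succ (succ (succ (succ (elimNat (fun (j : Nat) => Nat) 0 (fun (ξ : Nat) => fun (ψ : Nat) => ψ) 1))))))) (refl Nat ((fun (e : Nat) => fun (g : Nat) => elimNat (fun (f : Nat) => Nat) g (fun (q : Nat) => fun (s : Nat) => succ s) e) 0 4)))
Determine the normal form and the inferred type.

normal form:
  vnil (Eq (Eq Nat 4 4) (refl Nat 4) (refl Nat 4))
type:
  Vec (Eq (Eq Nat 4 4) (refl Nat 4) (refl Nat 4)) 0


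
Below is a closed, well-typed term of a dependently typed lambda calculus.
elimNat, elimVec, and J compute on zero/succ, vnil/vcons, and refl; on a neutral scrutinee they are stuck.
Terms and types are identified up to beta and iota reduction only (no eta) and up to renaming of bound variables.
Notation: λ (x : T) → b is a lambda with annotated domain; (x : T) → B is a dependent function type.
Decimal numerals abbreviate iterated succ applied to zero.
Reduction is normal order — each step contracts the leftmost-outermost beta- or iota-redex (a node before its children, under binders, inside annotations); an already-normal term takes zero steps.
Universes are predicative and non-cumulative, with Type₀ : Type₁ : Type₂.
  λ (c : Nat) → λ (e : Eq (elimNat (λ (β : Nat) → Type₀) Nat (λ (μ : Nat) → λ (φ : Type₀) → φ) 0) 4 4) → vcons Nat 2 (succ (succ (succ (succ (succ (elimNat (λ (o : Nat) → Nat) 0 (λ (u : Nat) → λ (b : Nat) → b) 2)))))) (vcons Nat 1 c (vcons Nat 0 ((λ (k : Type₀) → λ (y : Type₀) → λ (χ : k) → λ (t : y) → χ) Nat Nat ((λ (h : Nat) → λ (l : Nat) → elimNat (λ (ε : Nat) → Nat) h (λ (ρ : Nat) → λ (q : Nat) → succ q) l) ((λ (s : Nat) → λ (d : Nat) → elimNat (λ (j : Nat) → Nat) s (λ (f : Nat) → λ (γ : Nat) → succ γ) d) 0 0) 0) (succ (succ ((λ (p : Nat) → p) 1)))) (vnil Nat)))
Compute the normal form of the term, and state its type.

normal form:
  λ (c : Nat) → λ (e : Eq Nat 4 4) → vcons Nat 2 5 (vcons Nat 1 c (vcons Nat 0 0 (vnil Nat)))
type:
  (c : Nat) → (e : Eq Nat 4 4) → Vec Nat 3
observation: 18 normal-order steps separate the term from its normal form.


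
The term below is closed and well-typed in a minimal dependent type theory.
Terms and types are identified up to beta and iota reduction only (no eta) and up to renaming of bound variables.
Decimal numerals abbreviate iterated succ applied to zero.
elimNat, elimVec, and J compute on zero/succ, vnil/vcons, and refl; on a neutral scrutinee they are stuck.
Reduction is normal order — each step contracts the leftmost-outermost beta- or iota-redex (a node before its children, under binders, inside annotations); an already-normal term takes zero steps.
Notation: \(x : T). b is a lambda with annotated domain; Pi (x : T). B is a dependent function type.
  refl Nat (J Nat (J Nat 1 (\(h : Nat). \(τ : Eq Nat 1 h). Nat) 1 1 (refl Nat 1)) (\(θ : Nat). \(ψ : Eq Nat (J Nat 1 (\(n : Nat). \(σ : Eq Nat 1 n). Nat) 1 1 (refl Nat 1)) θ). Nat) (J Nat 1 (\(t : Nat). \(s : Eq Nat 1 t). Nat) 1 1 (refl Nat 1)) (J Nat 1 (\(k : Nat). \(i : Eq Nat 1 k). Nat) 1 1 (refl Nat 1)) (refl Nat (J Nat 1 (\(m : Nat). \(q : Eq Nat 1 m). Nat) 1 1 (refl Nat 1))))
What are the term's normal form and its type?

reduced normal form:
  refl Nat 1
type:
  Eq Nat 1 1
observation: 2 normal-order steps normalize the term, beginning with a J iota-redex.


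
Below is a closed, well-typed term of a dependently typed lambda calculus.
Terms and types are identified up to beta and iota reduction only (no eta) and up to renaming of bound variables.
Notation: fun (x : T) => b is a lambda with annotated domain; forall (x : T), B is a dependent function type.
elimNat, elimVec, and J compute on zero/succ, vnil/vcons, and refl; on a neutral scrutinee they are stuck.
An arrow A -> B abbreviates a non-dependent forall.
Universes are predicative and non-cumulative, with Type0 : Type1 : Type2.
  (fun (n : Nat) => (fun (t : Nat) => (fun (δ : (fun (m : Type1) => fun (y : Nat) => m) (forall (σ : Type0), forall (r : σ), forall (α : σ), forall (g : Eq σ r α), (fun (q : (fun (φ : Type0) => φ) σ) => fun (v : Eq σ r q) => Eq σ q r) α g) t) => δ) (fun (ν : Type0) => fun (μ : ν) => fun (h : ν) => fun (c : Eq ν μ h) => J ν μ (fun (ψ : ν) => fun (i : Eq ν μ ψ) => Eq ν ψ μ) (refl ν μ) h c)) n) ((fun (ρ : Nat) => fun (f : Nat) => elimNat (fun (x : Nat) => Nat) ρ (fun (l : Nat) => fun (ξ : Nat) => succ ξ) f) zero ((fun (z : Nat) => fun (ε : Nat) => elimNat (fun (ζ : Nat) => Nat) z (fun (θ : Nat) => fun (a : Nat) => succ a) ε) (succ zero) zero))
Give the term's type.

inferred type:
  forall (n : Type0), forall (t : n), forall (δ : n), Eq n t δ -> Eq n δ t


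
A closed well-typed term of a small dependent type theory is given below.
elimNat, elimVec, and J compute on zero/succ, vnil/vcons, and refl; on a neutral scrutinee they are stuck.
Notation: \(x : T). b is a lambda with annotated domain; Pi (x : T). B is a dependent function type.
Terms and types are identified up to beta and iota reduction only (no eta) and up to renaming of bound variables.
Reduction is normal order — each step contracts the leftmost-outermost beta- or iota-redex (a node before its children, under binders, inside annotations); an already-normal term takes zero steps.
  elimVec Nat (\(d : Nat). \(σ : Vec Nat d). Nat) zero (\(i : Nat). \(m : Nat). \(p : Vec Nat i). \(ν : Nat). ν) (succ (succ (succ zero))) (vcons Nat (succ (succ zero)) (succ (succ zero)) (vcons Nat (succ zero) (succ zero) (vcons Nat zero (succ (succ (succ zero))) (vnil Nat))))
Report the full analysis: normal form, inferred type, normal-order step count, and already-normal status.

normal form:
  zero
type:
  Nat
normal-order step count: 16
already normal: no
first redex: an elimVec iota-redex
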